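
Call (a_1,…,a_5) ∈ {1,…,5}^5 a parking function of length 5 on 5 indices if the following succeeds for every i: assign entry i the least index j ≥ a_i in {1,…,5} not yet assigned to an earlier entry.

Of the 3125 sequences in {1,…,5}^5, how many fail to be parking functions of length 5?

1829

Count = (6−5)·6^(5−1) = 1·1296 = 1296 (Pollak)
E.g. (2,5,2,4,2) → sorted (2,2,2,4,5): b_1=2>1, not a PF.
So 3125 − 1296 = 1829 fail.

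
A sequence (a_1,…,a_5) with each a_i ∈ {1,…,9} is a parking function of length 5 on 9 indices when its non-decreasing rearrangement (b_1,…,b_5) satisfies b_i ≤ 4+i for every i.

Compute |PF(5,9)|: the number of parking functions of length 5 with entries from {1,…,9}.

50000

|PF| = (9−5+1)·(9+1)^(5−1) = 5×10000 = 50000 [KW]
E.g. (1,6,5,7,6) → sorted (1,5,6,6,7): b_i ≤ 4+i ∀i, a PF.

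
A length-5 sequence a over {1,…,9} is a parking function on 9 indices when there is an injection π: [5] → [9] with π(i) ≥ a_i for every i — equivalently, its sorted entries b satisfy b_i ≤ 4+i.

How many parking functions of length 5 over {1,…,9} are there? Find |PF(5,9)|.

50000

#PF = (9−5+1)·(9+1)^(5−1) = 5×10000 = 50000 (Konheim–Weiss)
One tuple (8,6,6,1,9) → sorted (1,6,6,8,9): b_i ≤ 4+i ∀i, a PF.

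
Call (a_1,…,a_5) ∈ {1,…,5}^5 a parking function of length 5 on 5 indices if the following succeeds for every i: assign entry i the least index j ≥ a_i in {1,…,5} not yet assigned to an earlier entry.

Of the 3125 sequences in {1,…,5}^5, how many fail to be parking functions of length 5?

Count = 1·6^4 = 1×1296 = 1296 (Pollak)
E.g. (5,5,5,3,2) → sorted (2,3,5,5,5): b_1=2>1, not a PF.
5^5 − 1296 = 3125 − 1296 = 1829

1829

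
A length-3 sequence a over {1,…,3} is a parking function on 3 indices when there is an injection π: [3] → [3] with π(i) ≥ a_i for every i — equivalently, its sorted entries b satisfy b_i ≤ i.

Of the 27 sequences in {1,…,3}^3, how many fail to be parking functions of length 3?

11

#PF = (3+1−3)·(3+1)^{3−1} = 1·16 = 16 [KW]
One tuple (3,1,3) → sorted (1,3,3): b_2=3>2, not a PF.
So 27 − 16 = 11 fail.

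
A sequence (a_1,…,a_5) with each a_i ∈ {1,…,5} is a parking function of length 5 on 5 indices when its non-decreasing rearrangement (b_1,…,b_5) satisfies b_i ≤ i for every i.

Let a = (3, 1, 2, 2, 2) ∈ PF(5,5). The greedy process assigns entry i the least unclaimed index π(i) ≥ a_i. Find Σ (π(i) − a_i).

Σπ(i) = 1+…+5 = 15; Σa = 3+1+2+2+2 = 10; disp = 15−10 = 5.

5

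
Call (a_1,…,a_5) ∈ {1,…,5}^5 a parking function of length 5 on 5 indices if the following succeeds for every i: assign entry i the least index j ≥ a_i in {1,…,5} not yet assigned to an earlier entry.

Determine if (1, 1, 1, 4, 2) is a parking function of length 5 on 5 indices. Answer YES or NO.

Rearranged: b = (1, 1, 1, 2, 4).
  b_1=1 ≤ 1
  b_2=1 ≤ 2
  b_3=1 ≤ 3
  b_4=2 ≤ 4
  b_5=4 ≤ 5
All bounds hold ⇒ YES

YES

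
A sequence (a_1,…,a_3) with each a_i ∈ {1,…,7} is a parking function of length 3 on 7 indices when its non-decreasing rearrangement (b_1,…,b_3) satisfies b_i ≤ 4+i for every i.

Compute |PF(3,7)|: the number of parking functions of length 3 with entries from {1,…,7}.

320

Count = (7−3+1)·(7+1)^(3−1) = 5×64 = 320 (Pollak)
Check (6,3,1) → sorted (1,3,6): b_i ≤ 4+i ∀i, a PF.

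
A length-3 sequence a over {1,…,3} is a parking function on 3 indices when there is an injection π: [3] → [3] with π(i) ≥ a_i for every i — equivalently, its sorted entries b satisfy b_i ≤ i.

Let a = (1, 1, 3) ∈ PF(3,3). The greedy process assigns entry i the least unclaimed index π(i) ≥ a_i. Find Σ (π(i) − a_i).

Σπ = 3·4/2 = 6 (π permutes [3]); Σa = 1+1+3 = 5; disp = 6−5 = 1.

1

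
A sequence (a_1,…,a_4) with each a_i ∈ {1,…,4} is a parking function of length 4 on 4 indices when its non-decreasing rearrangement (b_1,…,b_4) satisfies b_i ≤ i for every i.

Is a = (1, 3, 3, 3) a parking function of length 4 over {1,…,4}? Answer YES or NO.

NO

Order a: b = (1, 3, 3, 3).
  b_1=1 ≤ 1
  b_2=3 > 2
  fails at i=2 ⇒ NO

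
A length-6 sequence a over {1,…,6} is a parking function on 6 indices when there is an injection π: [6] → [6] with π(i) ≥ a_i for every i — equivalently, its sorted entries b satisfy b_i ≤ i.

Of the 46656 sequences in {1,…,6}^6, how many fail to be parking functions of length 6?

29849

|PF| = (7−6)·7^(6−1) = 1 · 16807 = 16807 (Konheim–Weiss)
One tuple (5,2,4,1,6,6) → sorted (1,2,4,5,6,6): b_3=4>3, not a PF.
So 46656 − 16807 = 29849 fail.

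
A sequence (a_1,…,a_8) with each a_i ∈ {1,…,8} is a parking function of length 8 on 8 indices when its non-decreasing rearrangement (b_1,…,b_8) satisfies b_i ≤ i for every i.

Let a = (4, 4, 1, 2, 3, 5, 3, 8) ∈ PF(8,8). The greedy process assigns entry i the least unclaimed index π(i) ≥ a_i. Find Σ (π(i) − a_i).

6

Σπ = 8·9/2 = 36 (π permutes [8]); Σa = 4+4+1+2+3+5+3+8 = 30; disp = 36−30 = 6.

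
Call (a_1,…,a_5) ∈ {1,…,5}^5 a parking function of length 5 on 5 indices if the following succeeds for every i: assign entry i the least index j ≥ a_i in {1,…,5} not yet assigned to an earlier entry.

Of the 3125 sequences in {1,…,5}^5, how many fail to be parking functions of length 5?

|PF(5,5)| = (6−5)·6^(5−1) = 1 · 1296 = 1296 (Pollak)
One tuple (5,4,4,4,4) → sorted (4,4,4,4,5): b_1=4>1, not a PF.
5^5 − 1296 = 3125 − 1296 = 1829

1829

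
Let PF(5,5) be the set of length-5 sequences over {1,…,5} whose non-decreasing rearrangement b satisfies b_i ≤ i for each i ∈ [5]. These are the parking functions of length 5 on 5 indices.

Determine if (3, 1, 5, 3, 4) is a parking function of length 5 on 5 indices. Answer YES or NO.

Sorted: b = (1, 3, 3, 4, 5).
  b_1=1 ≤ 1
  b_2=3 > 2
  fails at i=2 ⇒ NO

NO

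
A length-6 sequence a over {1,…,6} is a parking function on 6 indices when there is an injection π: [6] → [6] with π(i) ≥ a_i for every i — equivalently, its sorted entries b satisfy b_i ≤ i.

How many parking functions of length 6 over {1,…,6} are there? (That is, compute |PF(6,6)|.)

#PF = (6+1−6)·(6+1)^{6−1} = 1·16807 = 16807 [KW]
E.g. (5,5,1,4,1,3) → sorted (1,1,3,4,5,5): b_i ≤ i ∀i, a PF.

16807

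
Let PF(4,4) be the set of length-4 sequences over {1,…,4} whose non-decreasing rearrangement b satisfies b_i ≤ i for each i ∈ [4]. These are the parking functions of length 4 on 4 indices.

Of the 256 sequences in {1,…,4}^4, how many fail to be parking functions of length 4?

131

#PF = (5−4)·5^(4−1) = 1 · 125 = 125 (Pollak)
One tuple (4,4,2,3) → sorted (2,3,4,4): b_1=2>1, not a PF.
4^4 − 125 = 256 − 125 = 131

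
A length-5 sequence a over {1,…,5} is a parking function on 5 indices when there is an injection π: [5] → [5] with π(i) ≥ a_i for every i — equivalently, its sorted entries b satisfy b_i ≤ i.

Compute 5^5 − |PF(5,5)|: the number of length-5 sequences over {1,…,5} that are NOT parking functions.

1829

|PF| = 1·6^4 = 1·1296 = 1296 [KW]
Check (5,5,4,4,3) → sorted (3,4,4,5,5): b_1=3>1, not a PF.
5^5 − 1296 = 3125 − 1296 = 1829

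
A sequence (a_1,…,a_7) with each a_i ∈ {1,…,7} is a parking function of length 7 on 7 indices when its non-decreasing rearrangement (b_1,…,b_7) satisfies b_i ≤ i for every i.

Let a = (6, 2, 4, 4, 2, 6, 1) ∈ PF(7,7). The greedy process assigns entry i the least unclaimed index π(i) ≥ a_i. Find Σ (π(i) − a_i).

Σπ(i) = 1+…+7 = 28; Σa = 6+2+4+4+2+6+1 = 25; disp = 28−25 = 3.

3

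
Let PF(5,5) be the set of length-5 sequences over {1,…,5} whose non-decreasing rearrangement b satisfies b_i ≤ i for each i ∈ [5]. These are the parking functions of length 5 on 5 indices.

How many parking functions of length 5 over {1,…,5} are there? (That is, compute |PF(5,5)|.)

1296

|PF| = (6−5)·6^(5−1) = 1×1296 = 1296
Example (1,4,4,3,2) → sorted (1,2,3,4,4): b_i ≤ i ∀i, a PF.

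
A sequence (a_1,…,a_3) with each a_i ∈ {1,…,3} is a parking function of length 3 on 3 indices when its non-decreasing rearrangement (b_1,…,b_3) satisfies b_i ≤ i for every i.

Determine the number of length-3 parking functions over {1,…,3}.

16

|PF| = (3+1−3)·(3+1)^{3−1} = 1×16 = 16
E.g. (2,2,1) → sorted (1,2,2): b_i ≤ i ∀i, a PF.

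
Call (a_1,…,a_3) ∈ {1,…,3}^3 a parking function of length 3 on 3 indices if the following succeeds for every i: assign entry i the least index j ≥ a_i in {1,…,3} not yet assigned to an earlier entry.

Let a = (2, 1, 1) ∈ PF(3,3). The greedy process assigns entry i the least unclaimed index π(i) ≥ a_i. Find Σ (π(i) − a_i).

2

Σπ(i) = 1+…+3 = 6; Σa = 2+1+1 = 4; disp = 6−4 = 2.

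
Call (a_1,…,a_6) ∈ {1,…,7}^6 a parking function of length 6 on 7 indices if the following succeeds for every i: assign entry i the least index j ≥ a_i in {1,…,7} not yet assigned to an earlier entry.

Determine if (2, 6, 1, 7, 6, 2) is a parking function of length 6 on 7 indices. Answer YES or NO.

Order a: b = (1, 2, 2, 6, 6, 7).
  b_1=1 ≤ 2
  b_2=2 ≤ 3
  b_3=2 ≤ 4
  b_4=6 > 5
  fails at i=4 ⇒ NO

NO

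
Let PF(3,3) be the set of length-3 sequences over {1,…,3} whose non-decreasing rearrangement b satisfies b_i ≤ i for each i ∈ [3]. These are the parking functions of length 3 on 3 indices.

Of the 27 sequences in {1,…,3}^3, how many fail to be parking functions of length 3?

|PF| = (4−3)·4^(3−1) = 1·16 = 16 (Konheim–Weiss)
Check (3,2,3) → sorted (2,3,3): b_1=2>1, not a PF.
Total 27; non-PF = 27−16 = 11

11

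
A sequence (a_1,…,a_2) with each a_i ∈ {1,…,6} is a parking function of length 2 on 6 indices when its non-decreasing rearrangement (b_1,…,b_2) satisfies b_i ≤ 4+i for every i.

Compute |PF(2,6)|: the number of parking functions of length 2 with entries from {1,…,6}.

35

|PF(2,6)| = (7−2)·7^(2−1) = 5×7 = 35
One tuple (4,5) → sorted (4,5): b_i ≤ 4+i ∀i, a PF.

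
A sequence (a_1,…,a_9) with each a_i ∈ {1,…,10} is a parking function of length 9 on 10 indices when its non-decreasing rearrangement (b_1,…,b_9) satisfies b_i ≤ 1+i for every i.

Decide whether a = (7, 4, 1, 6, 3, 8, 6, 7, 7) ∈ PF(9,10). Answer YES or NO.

NO

Order a: b = (1, 3, 4, 6, 6, 7, 7, 7, 8).
  b_1=1 ≤ 2
  b_2=3 ≤ 3
  b_3=4 ≤ 4
  b_4=6 > 5
  fails at i=4 ⇒ NO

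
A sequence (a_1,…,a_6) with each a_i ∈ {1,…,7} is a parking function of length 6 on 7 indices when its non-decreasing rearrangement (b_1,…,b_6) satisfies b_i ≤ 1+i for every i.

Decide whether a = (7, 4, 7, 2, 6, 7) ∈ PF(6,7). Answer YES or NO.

NO

Rearranged: b = (2, 4, 6, 7, 7, 7).
  b_1=2 ≤ 2
  b_2=4 > 3
  fails at i=2 ⇒ NO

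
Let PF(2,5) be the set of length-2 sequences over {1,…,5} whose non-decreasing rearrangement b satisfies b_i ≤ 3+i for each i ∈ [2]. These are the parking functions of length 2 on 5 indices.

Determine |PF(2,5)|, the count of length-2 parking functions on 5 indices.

24

Count = (5−2+1)·(5+1)^(2−1) = 4 · 6 = 24 [KW]
One tuple (4,3) → sorted (3,4): b_i ≤ 3+i ∀i, a PF.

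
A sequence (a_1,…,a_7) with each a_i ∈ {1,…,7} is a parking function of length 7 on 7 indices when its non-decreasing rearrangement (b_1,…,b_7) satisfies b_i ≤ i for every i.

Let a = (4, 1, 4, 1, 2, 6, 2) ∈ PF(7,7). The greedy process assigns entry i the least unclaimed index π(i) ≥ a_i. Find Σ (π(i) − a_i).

Σπ = 28 ({1..7} each once); Σa = 4+1+4+1+2+6+2 = 20; disp = 28−20 = 8.

8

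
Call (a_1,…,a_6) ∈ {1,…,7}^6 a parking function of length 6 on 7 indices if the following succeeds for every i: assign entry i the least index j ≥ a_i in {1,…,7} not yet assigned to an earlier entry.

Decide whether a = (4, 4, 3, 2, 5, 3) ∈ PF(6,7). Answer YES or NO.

YES

Rearranged: b = (2, 3, 3, 4, 4, 5).
  b_1=2 ≤ 2
  b_2=3 ≤ 3
  b_3=3 ≤ 4
  b_4=4 ≤ 5
  b_5=4 ≤ 6
  b_6=5 ≤ 7
All bounds hold ⇒ YES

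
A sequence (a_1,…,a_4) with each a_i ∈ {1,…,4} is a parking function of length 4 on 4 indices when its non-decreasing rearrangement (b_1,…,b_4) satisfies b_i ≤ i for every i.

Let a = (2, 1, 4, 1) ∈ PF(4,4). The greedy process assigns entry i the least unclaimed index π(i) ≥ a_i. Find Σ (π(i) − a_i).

2

Σπ(i) = 1+…+4 = 10; Σa = 2+1+4+1 = 8; disp = 10−8 = 2.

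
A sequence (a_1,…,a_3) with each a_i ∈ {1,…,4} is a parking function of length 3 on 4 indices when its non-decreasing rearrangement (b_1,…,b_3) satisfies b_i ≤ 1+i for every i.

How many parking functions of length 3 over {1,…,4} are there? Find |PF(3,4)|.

|PF| = (4+1−3)·(4+1)^{3−1} = 2·25 = 50
Example (3,1,4) → sorted (1,3,4): b_i ≤ 1+i ∀i, a PF.

50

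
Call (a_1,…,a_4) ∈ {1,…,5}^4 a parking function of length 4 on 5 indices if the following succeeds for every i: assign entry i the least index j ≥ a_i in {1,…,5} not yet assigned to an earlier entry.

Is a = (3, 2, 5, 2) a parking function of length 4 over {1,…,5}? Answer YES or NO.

Rearranged: b = (2, 2, 3, 5).
  b_1=2 ≤ 2
  b_2=2 ≤ 3
  b_3=3 ≤ 4
  b_4=5 ≤ 5
All bounds hold ⇒ YES

YES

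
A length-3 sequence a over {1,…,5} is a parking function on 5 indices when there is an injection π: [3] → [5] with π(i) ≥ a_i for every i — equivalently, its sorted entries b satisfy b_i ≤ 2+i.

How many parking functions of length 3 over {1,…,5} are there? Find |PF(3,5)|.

108

Count = (5−3+1)·(5+1)^(3−1) = 3 · 36 = 108 [KW]
One tuple (3,5,2) → sorted (2,3,5): b_i ≤ 2+i ∀i, a PF.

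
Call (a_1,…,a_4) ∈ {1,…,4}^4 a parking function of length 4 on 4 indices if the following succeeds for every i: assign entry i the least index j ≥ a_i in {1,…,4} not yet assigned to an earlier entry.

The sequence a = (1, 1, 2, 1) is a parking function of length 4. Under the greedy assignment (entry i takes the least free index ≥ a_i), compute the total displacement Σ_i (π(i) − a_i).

Σπ = 10 ({1..4} each once); Σa = 1+1+2+1 = 5; disp = 10−5 = 5.

5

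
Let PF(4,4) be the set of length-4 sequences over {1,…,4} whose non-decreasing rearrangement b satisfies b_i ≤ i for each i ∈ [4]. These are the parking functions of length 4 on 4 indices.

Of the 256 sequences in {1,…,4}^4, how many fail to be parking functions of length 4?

|PF| = (5−4)·5^(4−1) = 1×125 = 125 (Pollak)
One tuple (2,4,2,2) → sorted (2,2,2,4): b_1=2>1, not a PF.
4^4 − 125 = 256 − 125 = 131

131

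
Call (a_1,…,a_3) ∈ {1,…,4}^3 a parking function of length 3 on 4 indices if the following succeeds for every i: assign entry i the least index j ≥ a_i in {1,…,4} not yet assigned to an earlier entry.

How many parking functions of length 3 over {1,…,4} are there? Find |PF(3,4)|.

50

Count = (5−3)·5^(3−1) = 2 · 25 = 50
Check (3,2,4) → sorted (2,3,4): b_i ≤ 1+i ∀i, a PF.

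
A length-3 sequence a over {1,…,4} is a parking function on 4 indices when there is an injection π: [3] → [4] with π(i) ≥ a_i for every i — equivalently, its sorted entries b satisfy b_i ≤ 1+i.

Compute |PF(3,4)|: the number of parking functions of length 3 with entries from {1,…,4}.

50

Count = (4−3+1)·(4+1)^(3−1) = 2 · 25 = 50 (Pollak)
E.g. (3,3,1) → sorted (1,3,3): b_i ≤ 1+i ∀i, a PF.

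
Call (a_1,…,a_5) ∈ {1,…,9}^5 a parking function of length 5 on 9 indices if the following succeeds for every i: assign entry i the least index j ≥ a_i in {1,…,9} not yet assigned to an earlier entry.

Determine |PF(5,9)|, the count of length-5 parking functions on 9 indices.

50000

Count = (10−5)·10^(5−1) = 5 · 10000 = 50000 (Pollak)
Check (5,2,5,6,5) → sorted (2,5,5,5,6): b_i ≤ 4+i ∀i, a PF.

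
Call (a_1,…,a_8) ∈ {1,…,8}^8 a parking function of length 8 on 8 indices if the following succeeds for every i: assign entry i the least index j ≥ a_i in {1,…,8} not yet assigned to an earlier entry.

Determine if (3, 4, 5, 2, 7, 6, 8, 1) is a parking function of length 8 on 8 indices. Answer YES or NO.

YES

Order a: b = (1, 2, 3, 4, 5, 6, 7, 8).
  b_1=1 ≤ 1
  b_2=2 ≤ 2
  b_3=3 ≤ 3
  b_4=4 ≤ 4
  b_5=5 ≤ 5
  b_6=6 ≤ 6
  b_7=7 ≤ 7
  b_8=8 ≤ 8
All bounds hold ⇒ YES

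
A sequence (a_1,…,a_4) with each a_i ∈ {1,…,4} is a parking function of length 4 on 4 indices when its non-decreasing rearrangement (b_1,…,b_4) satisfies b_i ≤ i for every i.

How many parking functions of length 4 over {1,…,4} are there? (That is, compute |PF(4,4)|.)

125

Count = (4−4+1)·(4+1)^(4−1) = 1×125 = 125 (Pollak)
Example (2,2,3,1) → sorted (1,2,2,3): b_i ≤ i ∀i, a PF.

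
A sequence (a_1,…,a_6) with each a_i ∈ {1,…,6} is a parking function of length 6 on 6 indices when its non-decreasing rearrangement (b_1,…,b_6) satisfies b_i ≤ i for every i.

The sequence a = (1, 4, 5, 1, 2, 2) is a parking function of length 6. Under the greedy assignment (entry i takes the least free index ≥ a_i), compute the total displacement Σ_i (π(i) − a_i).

6

Σπ(i) = 1+…+6 = 21; Σa = 1+4+5+1+2+2 = 15; disp = 21−15 = 6.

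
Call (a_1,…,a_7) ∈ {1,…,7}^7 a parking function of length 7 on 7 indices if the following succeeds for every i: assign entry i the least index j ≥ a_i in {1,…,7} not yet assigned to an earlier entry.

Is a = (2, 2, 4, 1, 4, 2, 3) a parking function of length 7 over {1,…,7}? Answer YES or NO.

Rearranged: b = (1, 2, 2, 2, 3, 4, 4).
  b_1=1 ≤ 1
  b_2=2 ≤ 2
  b_3=2 ≤ 3
  b_4=2 ≤ 4
  b_5=3 ≤ 5
  b_6=4 ≤ 6
  b_7=4 ≤ 7
All bounds hold ⇒ YES

YES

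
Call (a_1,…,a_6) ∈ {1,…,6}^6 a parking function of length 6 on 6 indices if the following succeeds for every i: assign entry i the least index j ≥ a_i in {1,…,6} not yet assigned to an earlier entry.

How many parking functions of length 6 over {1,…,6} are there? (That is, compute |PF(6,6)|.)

Count = (6−6+1)·(6+1)^(6−1) = 1 · 16807 = 16807
Check (6,1,2,2,1,3) → sorted (1,1,2,2,3,6): b_i ≤ i ∀i, a PF.

16807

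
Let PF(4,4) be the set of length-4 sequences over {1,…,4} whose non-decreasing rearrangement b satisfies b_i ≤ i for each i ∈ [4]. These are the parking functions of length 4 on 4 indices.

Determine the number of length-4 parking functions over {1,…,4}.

|PF(4,4)| = (5−4)·5^(4−1) = 1 · 125 = 125
E.g. (2,1,2,3) → sorted (1,2,2,3): b_i ≤ i ∀i, a PF.

125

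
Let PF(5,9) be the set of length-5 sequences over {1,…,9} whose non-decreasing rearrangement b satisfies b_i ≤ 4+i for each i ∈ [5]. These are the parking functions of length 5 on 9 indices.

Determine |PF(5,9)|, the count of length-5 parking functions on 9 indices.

Count = (9−5+1)·(9+1)^(5−1) = 5 · 10000 = 50000
E.g. (2,4,7,1,3) → sorted (1,2,3,4,7): b_i ≤ 4+i ∀i, a PF.

50000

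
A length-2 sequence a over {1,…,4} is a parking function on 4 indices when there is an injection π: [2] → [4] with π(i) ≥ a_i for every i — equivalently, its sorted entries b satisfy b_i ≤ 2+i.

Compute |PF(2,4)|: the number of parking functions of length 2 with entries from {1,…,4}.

15

|PF(2,4)| = (4+1−2)·(4+1)^{2−1} = 3·5 = 15 (Pollak)
Check (4,2) → sorted (2,4): b_i ≤ 2+i ∀i, a PF.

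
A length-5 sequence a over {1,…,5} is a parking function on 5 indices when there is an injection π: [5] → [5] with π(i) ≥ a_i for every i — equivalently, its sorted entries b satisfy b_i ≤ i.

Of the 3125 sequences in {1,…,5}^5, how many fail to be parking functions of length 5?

|PF| = (5+1−5)·(5+1)^{5−1} = 1 · 1296 = 1296 (Konheim–Weiss)
Check (2,3,2,4,3) → sorted (2,2,3,3,4): b_1=2>1, not a PF.
So 3125 − 1296 = 1829 fail.

1829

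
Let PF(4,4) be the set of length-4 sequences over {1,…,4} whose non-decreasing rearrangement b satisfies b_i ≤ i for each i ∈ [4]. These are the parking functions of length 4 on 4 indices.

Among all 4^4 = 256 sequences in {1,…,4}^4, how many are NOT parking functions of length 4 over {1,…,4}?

131

|PF(4,4)| = (5−4)·5^(4−1) = 1 · 125 = 125
Example (4,4,3,3) → sorted (3,3,4,4): b_1=3>1, not a PF.
Total 256; non-PF = 256−125 = 131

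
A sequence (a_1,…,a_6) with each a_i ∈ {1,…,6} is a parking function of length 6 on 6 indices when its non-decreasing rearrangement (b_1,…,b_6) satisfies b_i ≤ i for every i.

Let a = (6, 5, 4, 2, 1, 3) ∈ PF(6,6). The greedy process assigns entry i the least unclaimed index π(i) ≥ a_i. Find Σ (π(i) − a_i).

Σπ(i) = 1+…+6 = 21; Σa = 6+5+4+2+1+3 = 21; disp = 21−21 = 0.

0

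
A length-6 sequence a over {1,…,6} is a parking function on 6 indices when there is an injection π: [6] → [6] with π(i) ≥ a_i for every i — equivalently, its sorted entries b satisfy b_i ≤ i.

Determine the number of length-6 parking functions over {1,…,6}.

16807

#PF = (6+1−6)·(6+1)^{6−1} = 1·16807 = 16807 (Konheim–Weiss)
Example (5,1,4,1,4,1) → sorted (1,1,1,4,4,5): b_i ≤ i ∀i, a PF.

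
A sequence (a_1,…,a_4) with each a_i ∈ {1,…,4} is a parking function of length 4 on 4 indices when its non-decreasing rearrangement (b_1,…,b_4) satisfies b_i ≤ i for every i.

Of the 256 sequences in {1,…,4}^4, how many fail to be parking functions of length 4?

131

#PF = 1·5^3 = 1·125 = 125 (Konheim–Weiss)
Check (2,4,4,3) → sorted (2,3,4,4): b_1=2>1, not a PF.
So 256 − 125 = 131 fail.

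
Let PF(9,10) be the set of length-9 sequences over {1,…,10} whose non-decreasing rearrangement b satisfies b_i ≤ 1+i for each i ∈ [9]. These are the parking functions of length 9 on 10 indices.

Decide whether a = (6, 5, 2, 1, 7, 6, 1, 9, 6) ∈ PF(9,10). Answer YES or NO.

YES

Sorted: b = (1, 1, 2, 5, 6, 6, 6, 7, 9).
  b_1=1 ≤ 2
  b_2=1 ≤ 3
  b_3=2 ≤ 4
  b_4=5 ≤ 5
  b_5=6 ≤ 6
  b_6=6 ≤ 7
  b_7=6 ≤ 8
  b_8=7 ≤ 9
  b_9=9 ≤ 10
All bounds hold ⇒ YES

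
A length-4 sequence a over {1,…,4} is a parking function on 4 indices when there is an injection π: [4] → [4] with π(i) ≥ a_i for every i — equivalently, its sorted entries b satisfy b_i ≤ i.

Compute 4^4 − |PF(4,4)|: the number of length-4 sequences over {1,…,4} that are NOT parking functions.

|PF(4,4)| = (5−4)·5^(4−1) = 1×125 = 125 (Pollak)
E.g. (3,3,3,2) → sorted (2,3,3,3): b_1=2>1, not a PF.
So 256 − 125 = 131 fail.

131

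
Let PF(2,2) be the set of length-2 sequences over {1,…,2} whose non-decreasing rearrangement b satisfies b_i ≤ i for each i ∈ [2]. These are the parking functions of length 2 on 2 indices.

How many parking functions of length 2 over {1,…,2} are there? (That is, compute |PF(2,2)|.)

Count = (2−2+1)·(2+1)^(2−1) = 1 · 3 = 3
Check (1,1) → sorted (1,1): b_i ≤ i ∀i, a PF.

3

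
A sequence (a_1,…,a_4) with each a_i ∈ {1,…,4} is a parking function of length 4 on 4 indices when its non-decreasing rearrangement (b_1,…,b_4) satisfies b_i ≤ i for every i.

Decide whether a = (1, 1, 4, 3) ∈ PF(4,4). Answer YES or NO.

YES

Sorted: b = (1, 1, 3, 4).
  b_1=1 ≤ 1
  b_2=1 ≤ 2
  b_3=3 ≤ 3
  b_4=4 ≤ 4
All bounds hold ⇒ YES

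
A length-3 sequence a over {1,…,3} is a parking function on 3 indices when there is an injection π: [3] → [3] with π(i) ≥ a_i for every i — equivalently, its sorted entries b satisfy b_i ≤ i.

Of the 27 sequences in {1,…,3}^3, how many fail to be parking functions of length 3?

#PF = (3−3+1)·(3+1)^(3−1) = 1·16 = 16
E.g. (3,2,3) → sorted (2,3,3): b_1=2>1, not a PF.
3^3 − 16 = 27 − 16 = 11

11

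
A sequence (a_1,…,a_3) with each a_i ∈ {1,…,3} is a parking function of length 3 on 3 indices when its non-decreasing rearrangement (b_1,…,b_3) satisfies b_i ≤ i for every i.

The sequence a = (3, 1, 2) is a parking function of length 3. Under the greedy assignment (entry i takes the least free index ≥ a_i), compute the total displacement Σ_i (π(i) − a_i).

Σπ(i) = 1+…+3 = 6; Σa = 3+1+2 = 6; disp = 6−6 = 0.

0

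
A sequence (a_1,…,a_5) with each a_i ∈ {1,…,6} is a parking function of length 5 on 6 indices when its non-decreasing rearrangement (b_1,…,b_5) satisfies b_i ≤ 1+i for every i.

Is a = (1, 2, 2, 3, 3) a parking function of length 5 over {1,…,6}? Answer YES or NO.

Sorted: b = (1, 2, 2, 3, 3).
  b_1=1 ≤ 2
  b_2=2 ≤ 3
  b_3=2 ≤ 4
  b_4=3 ≤ 5
  b_5=3 ≤ 6
All bounds hold ⇒ YES

YES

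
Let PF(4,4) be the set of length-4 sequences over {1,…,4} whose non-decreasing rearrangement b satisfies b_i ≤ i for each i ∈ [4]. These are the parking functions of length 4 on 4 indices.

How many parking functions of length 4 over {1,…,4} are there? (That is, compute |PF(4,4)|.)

125

#PF = (4+1−4)·(4+1)^{4−1} = 1×125 = 125 [KW]
Example (1,3,1,2) → sorted (1,1,2,3): b_i ≤ i ∀i, a PF.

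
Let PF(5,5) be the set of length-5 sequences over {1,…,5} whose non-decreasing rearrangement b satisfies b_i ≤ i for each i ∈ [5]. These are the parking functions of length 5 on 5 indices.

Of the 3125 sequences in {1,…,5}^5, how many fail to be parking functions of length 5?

|PF| = (5−5+1)·(5+1)^(5−1) = 1·1296 = 1296 [KW]
Check (4,2,4,5,3) → sorted (2,3,4,4,5): b_1=2>1, not a PF.
5^5 − 1296 = 3125 − 1296 = 1829

1829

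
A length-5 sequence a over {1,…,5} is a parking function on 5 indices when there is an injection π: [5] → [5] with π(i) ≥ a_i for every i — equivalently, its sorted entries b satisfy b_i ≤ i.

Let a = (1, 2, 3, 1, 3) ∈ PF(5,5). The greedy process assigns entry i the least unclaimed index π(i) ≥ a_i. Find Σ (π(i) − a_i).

5

Σπ = 5·6/2 = 15 (π permutes [5]); Σa = 1+2+3+1+3 = 10; disp = 15−10 = 5.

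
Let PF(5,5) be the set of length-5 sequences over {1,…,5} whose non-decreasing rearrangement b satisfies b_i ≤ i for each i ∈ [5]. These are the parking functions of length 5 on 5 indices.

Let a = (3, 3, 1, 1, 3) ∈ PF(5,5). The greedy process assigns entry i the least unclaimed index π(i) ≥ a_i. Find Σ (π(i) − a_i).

4

Σπ(i) = 1+…+5 = 15; Σa = 3+3+1+1+3 = 11; disp = 15−11 = 4.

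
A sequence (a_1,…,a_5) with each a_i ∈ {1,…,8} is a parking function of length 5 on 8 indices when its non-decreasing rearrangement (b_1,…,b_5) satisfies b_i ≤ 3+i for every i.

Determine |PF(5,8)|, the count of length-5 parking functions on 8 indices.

26244

#PF = (9−5)·9^(5−1) = 4 · 6561 = 26244 (Pollak)
Example (4,1,3,3,4) → sorted (1,3,3,4,4): b_i ≤ 3+i ∀i, a PF.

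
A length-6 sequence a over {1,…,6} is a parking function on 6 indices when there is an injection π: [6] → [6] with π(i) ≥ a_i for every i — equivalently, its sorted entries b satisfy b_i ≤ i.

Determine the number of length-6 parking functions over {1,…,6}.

Count = (6+1−6)·(6+1)^{6−1} = 1·16807 = 16807
Check (1,3,1,3,2,3) → sorted (1,1,2,3,3,3): b_i ≤ i ∀i, a PF.

16807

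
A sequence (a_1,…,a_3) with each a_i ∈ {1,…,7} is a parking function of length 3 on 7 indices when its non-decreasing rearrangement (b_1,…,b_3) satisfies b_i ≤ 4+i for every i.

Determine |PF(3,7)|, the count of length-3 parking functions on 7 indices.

|PF| = (7−3+1)·(7+1)^(3−1) = 5×64 = 320 (Konheim–Weiss)
E.g. (1,4,7) → sorted (1,4,7): b_i ≤ 4+i ∀i, a PF.

320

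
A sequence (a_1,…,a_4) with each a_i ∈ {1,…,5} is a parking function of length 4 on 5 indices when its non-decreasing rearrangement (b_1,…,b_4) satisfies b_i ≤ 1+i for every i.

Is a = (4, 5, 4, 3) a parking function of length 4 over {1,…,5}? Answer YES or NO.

Order a: b = (3, 4, 4, 5).
  b_1=3 > 2
  fails at i=1 ⇒ NO

NO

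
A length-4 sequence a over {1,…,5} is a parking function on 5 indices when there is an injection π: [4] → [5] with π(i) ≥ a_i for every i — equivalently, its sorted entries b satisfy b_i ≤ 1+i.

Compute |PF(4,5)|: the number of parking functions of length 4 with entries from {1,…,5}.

432

#PF = (5−4+1)·(5+1)^(4−1) = 2·216 = 432
One tuple (1,3,5,2) → sorted (1,2,3,5): b_i ≤ 1+i ∀i, a PF.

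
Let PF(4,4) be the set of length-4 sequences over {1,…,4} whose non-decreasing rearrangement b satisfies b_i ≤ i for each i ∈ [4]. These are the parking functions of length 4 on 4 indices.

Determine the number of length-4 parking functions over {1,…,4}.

125

#PF = (4+1−4)·(4+1)^{4−1} = 1×125 = 125
Example (1,2,3,3) → sorted (1,2,3,3): b_i ≤ i ∀i, a PF.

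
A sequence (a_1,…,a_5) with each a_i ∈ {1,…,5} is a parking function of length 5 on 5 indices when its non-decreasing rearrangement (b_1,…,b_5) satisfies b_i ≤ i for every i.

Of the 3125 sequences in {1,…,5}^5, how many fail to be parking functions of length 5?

1829

#PF = (6−5)·6^(5−1) = 1×1296 = 1296
Example (2,5,4,5,5) → sorted (2,4,5,5,5): b_1=2>1, not a PF.
So 3125 − 1296 = 1829 fail.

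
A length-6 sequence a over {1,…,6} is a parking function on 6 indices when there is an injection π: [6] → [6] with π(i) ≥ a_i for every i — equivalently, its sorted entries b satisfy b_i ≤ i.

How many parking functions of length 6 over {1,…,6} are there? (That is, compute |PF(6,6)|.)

|PF(6,6)| = (6+1−6)·(6+1)^{6−1} = 1 · 16807 = 16807
E.g. (4,3,5,2,1,6) → sorted (1,2,3,4,5,6): b_i ≤ i ∀i, a PF.

16807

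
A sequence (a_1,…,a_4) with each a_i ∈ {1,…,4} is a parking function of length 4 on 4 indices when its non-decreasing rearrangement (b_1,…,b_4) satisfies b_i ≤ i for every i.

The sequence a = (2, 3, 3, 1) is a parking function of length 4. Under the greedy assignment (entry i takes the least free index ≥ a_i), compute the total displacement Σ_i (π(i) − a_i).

Σπ(i) = 1+…+4 = 10; Σa = 2+3+3+1 = 9; disp = 10−9 = 1.

1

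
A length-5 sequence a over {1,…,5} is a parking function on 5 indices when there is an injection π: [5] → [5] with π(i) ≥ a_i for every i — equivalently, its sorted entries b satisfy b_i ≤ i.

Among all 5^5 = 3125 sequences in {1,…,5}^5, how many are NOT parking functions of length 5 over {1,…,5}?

1829

Count = (5−5+1)·(5+1)^(5−1) = 1 · 1296 = 1296 (Pollak)
Check (2,1,5,3,5) → sorted (1,2,3,5,5): b_4=5>4, not a PF.
So 3125 − 1296 = 1829 fail.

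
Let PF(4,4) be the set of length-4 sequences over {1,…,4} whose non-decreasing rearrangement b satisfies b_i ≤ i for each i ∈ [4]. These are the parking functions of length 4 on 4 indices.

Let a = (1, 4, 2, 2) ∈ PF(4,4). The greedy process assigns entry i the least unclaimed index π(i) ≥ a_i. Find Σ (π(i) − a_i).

1

Σπ = 4·5/2 = 10 (π permutes [4]); Σa = 1+4+2+2 = 9; disp = 10−9 = 1.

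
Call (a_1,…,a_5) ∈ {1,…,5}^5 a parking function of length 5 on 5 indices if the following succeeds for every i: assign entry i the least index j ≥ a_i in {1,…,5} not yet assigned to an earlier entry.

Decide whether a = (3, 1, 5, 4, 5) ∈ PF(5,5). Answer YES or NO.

Rearranged: b = (1, 3, 4, 5, 5).
  b_1=1 ≤ 1
  b_2=3 > 2
  fails at i=2 ⇒ NO

NO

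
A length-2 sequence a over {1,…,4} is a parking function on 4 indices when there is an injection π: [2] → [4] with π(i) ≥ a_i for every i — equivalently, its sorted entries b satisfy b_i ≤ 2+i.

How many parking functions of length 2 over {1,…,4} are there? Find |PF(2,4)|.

15

|PF| = (4+1−2)·(4+1)^{2−1} = 3 · 5 = 15 (Pollak)
E.g. (3,4) → sorted (3,4): b_i ≤ 2+i ∀i, a PF.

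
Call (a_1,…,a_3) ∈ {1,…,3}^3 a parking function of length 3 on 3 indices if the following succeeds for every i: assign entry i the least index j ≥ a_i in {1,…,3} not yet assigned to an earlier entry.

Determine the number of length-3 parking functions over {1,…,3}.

|PF(3,3)| = (3−3+1)·(3+1)^(3−1) = 1·16 = 16 (Konheim–Weiss)
One tuple (1,1,2) → sorted (1,1,2): b_i ≤ i ∀i, a PF.

16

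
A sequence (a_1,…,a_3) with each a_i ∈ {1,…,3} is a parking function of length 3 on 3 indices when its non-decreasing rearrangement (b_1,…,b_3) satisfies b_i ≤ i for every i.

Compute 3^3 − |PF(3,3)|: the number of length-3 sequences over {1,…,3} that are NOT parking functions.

#PF = (3−3+1)·(3+1)^(3−1) = 1·16 = 16 [KW]
Example (2,3,2) → sorted (2,2,3): b_1=2>1, not a PF.
So 27 − 16 = 11 fail.

11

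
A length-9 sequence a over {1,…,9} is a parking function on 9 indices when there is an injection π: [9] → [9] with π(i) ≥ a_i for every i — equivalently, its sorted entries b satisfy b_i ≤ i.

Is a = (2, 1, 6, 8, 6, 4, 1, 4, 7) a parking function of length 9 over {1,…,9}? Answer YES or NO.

Rearranged: b = (1, 1, 2, 4, 4, 6, 6, 7, 8).
  b_1=1 ≤ 1
  b_2=1 ≤ 2
  b_3=2 ≤ 3
  b_4=4 ≤ 4
  b_5=4 ≤ 5
  b_6=6 ≤ 6
  b_7=6 ≤ 7
  b_8=7 ≤ 8
  b_9=8 ≤ 9
All bounds hold ⇒ YES

YES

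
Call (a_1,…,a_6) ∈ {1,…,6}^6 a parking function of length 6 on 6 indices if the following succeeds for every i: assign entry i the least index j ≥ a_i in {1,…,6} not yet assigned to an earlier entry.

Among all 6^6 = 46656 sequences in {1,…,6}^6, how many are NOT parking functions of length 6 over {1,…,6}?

#PF = 1·7^5 = 1 · 16807 = 16807 (Pollak)
One tuple (5,5,5,6,5,4) → sorted (4,5,5,5,5,6): b_1=4>1, not a PF.
Total 46656; non-PF = 46656−16807 = 29849

29849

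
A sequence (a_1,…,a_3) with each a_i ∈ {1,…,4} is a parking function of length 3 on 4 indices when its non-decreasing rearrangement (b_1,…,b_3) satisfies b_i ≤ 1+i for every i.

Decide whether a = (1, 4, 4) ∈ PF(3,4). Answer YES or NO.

Order a: b = (1, 4, 4).
  b_1=1 ≤ 2
  b_2=4 > 3
  fails at i=2 ⇒ NO

NO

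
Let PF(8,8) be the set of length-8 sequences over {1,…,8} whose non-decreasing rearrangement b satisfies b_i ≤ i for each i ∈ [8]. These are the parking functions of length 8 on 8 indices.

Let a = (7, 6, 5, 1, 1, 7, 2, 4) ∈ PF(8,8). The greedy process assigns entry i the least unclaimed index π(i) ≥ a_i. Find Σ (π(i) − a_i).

3

Σπ(i) = 1+…+8 = 36; Σa = 7+6+5+1+1+7+2+4 = 33; disp = 36−33 = 3.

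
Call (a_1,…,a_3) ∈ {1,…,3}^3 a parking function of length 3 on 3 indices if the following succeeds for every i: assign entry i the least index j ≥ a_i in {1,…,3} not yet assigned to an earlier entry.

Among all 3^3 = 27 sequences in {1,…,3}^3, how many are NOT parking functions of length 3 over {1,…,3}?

Count = (3+1−3)·(3+1)^{3−1} = 1×16 = 16
E.g. (3,3,2) → sorted (2,3,3): b_1=2>1, not a PF.
Total 27; non-PF = 27−16 = 11

11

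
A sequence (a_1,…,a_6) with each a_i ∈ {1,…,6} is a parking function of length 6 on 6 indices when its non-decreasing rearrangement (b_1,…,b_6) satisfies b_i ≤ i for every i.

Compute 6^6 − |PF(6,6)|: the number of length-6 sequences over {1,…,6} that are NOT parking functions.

#PF = (7−6)·7^(6−1) = 1 · 16807 = 16807 (Konheim–Weiss)
E.g. (2,6,5,5,4,2) → sorted (2,2,4,5,5,6): b_1=2>1, not a PF.
Total 46656; non-PF = 46656−16807 = 29849

29849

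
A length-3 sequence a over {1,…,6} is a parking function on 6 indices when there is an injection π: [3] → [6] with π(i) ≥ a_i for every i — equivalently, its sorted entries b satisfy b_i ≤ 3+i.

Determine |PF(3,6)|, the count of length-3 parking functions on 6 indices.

Count = (6−3+1)·(6+1)^(3−1) = 4·49 = 196
Example (1,4,4) → sorted (1,4,4): b_i ≤ 3+i ∀i, a PF.

196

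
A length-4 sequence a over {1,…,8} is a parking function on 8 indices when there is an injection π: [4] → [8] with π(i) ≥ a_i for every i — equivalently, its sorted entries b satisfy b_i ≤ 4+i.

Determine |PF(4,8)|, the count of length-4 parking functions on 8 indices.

3645

#PF = (8+1−4)·(8+1)^{4−1} = 5·729 = 3645 [KW]
One tuple (5,7,5,3) → sorted (3,5,5,7): b_i ≤ 4+i ∀i, a PF.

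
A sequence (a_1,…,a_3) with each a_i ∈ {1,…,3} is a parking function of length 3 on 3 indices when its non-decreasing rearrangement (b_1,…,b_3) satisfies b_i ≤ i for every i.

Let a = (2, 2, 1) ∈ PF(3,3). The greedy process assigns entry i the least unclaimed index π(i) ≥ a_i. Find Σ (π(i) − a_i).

1

Σπ = 3·4/2 = 6 (π permutes [3]); Σa = 2+2+1 = 5; disp = 6−5 = 1.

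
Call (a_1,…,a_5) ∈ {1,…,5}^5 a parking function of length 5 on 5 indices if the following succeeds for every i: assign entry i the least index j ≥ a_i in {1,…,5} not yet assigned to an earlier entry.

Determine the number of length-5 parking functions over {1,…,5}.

|PF| = (5−5+1)·(5+1)^(5−1) = 1×1296 = 1296 [KW]
E.g. (5,2,1,4,1) → sorted (1,1,2,4,5): b_i ≤ i ∀i, a PF.

1296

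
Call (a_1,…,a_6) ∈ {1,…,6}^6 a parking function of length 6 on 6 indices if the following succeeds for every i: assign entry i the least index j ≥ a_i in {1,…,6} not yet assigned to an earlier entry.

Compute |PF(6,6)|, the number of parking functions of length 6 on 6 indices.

|PF(6,6)| = (6+1−6)·(6+1)^{6−1} = 1 · 16807 = 16807 (Konheim–Weiss)
E.g. (1,1,5,3,1,2) → sorted (1,1,1,2,3,5): b_i ≤ i ∀i, a PF.

16807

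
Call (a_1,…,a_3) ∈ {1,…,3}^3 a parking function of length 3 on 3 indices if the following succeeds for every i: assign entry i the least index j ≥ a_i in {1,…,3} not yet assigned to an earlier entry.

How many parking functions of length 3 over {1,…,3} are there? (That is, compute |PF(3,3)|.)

Count = (4−3)·4^(3−1) = 1·16 = 16 (Konheim–Weiss)
Example (3,1,2) → sorted (1,2,3): b_i ≤ i ∀i, a PF.

16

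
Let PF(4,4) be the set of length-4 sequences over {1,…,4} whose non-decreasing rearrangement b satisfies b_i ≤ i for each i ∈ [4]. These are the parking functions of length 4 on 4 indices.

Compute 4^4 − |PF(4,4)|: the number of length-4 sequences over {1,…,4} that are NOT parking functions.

131

Count = 1·5^3 = 1 · 125 = 125 [KW]
E.g. (4,4,4,4) → sorted (4,4,4,4): b_1=4>1, not a PF.
So 256 − 125 = 131 fail.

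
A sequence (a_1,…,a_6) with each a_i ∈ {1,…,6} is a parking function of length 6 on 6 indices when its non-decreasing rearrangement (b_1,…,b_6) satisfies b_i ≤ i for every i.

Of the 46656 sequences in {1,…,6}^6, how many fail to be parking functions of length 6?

29849

|PF| = (6−6+1)·(6+1)^(6−1) = 1×16807 = 16807
Example (2,3,5,4,4,5) → sorted (2,3,4,4,5,5): b_1=2>1, not a PF.
6^6 − 16807 = 46656 − 16807 = 29849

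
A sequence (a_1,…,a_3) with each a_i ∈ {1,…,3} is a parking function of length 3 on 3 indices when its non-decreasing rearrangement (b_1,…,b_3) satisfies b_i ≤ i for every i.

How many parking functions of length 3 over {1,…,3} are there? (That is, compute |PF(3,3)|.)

Count = (4−3)·4^(3−1) = 1 · 16 = 16 (Pollak)
One tuple (1,2,3) → sorted (1,2,3): b_i ≤ i ∀i, a PF.

16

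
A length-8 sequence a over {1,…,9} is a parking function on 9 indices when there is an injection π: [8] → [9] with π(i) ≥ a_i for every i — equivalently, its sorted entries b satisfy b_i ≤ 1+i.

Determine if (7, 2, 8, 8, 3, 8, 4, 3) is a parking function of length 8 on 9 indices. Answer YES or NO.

NO

Sorted: b = (2, 3, 3, 4, 7, 8, 8, 8).
  b_1=2 ≤ 2
  b_2=3 ≤ 3
  b_3=3 ≤ 4
  b_4=4 ≤ 5
  b_5=7 > 6
  fails at i=5 ⇒ NO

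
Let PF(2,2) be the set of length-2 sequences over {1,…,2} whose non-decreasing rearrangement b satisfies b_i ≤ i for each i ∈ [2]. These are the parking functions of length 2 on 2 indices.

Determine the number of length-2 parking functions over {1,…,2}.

Count = (3−2)·3^(2−1) = 1×3 = 3 (Konheim–Weiss)
Check (1,1) → sorted (1,1): b_i ≤ i ∀i, a PF.

3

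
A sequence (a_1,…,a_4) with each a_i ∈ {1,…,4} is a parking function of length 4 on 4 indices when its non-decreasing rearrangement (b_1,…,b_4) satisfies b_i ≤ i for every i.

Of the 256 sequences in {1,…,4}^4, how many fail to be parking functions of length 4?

Count = (5−4)·5^(4−1) = 1 · 125 = 125 [KW]
E.g. (2,4,2,2) → sorted (2,2,2,4): b_1=2>1, not a PF.
4^4 − 125 = 256 − 125 = 131

131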